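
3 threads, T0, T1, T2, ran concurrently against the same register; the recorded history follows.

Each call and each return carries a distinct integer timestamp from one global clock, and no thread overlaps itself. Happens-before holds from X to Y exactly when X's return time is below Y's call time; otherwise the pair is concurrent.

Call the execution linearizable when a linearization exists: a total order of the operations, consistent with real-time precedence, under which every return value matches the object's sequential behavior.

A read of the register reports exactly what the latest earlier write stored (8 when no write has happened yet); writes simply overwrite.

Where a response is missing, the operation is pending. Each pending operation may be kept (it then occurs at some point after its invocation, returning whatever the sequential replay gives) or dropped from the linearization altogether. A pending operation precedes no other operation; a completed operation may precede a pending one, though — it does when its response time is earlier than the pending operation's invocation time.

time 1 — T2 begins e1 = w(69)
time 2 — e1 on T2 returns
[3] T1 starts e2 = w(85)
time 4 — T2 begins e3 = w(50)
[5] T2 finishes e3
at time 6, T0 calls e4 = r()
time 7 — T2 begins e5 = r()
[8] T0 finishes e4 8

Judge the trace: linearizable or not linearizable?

not linearizable

prefix check: 1..7 passes, 1..8 fails once e4's time-8 response joins
the completed operations (3 total) allow one real-time order; the register replay rejects it
include/drop combinations of the 2 pending operations (e2, e5) were all tried; none helps
sample order e1, e3, e4 (pending dropped) stalls at step 3 — e4 r() → 8 has no legal effect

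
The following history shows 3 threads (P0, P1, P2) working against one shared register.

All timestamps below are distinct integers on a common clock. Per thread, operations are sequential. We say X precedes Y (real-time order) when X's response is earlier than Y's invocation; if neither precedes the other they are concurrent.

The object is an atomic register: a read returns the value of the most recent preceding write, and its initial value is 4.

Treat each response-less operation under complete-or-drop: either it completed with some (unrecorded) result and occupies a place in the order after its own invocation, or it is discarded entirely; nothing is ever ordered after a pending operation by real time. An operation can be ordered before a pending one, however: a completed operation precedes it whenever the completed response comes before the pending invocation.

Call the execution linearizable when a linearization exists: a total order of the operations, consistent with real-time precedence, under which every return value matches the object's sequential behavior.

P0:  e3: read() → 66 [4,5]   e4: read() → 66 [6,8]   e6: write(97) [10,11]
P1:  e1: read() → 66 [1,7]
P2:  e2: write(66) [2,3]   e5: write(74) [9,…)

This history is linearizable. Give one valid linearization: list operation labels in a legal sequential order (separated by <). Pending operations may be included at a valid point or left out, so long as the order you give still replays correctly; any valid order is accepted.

step 1: e2 write(66) — value 66
step 2: e1 read() → 66 — value 66
step 3: e3 read() → 66 — value 66
step 4: e4 read() → 66 — value 66
step 5: e5 write(74) (pending, included) — value 74
step 6: e6 write(97) — value 97

e2 < e1 < e3 < e4 < e5 < e6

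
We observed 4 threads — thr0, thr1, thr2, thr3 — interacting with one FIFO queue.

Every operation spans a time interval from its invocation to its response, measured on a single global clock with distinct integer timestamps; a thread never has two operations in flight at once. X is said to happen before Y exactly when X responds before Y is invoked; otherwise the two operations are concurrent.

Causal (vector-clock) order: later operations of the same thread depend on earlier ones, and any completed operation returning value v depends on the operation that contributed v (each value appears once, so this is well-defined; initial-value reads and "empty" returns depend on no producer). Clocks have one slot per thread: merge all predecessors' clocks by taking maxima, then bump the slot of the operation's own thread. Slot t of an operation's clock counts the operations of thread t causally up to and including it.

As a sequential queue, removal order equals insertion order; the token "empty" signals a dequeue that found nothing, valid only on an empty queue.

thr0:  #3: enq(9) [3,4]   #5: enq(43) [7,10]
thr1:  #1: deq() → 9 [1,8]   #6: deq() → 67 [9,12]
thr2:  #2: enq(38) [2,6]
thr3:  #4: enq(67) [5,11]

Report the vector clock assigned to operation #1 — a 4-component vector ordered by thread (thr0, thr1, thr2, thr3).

(1, 1, 0, 0)

#4 (invocation 5): nothing precedes it; thr3's component alone gives (0, 0, 0, 1)
#2 (invocation 2): nothing precedes it; thr2's component alone gives (0, 0, 1, 0)
#3 (invocation 3): nothing precedes it; thr0's component alone gives (1, 0, 0, 0)
from VC(#3)=(1, 0, 0, 0), #1 (invoked 1) maxes components and bumps thr1 → (1, 1, 0, 0)
from VC(#3)=(1, 0, 0, 0), #5 (invoked 7) maxes components and bumps thr0 → (2, 0, 0, 0)
from VC(#1)=(1, 1, 0, 0), VC(#4)=(0, 0, 0, 1), #6 (invoked 9) maxes components and bumps thr1 → (1, 2, 0, 1)
target: VC(#1) = (1, 1, 0, 0)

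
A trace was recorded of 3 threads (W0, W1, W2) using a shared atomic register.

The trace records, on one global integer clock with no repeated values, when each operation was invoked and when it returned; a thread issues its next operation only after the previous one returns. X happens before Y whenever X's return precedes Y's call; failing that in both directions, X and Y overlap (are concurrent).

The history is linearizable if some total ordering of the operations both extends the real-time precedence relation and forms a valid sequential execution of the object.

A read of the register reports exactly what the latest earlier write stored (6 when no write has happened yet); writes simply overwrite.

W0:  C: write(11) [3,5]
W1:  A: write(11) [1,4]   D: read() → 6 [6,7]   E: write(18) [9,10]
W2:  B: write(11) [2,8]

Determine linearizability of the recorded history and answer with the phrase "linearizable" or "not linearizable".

not linearizable

through event 6 a valid linearization exists; event 7 (D responding at time 7) ends that
all 2 real-time-respecting orders fail — 3 completed atomic register operations, no legal replay
every completion of the 1 pending operation (B) was checked; none linearizes
one such order, A, C, D (pending dropped), breaks at step 3 where D read() → 6 is illegal
one such order, C, A, D (pending dropped), breaks at step 3 where D read() → 6 is illegal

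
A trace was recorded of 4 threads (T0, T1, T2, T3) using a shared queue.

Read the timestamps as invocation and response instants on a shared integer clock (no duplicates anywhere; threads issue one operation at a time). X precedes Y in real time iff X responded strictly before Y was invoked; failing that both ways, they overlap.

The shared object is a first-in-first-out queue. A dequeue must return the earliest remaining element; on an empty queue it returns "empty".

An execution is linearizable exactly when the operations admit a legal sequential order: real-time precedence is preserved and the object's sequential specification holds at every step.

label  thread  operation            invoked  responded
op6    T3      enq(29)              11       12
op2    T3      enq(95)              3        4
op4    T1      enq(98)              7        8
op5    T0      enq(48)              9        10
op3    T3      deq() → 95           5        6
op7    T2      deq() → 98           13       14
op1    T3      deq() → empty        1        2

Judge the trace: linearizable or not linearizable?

one valid linearization: op1, op2, op3, op4, op5, op6, op7
step 1: op1 deq() → empty — queue <>
step 2: op2 enq(95) — queue <95>
step 3: op3 deq() → 95 — queue <>
step 4: op4 enq(98) — queue <98>
step 5: op5 enq(48) — queue <98,48>
step 6: op6 enq(29) — queue <98,48,29>
step 7: op7 deq() → 98 — queue <48,29>

linearizable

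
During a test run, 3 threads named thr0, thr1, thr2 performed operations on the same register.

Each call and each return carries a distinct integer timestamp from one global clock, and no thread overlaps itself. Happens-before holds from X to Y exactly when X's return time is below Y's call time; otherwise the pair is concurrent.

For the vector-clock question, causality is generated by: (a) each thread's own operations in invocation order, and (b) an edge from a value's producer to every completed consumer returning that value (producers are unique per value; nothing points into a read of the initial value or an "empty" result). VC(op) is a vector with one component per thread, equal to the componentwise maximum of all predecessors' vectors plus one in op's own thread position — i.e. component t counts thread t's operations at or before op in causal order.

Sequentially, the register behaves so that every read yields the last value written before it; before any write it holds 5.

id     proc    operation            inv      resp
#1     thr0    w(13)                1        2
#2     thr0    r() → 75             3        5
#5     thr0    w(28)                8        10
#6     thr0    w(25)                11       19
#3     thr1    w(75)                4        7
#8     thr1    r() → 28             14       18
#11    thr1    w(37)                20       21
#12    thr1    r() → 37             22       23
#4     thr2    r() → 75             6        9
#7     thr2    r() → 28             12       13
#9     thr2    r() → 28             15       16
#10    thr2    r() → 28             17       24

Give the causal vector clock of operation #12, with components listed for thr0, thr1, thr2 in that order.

invoked at 4, #3 has no predecessors; its own thr1 bump gives (0, 1, 0)
invoked at 1, #1 has no predecessors; its own thr0 bump gives (1, 0, 0)
merge at #4 (invoked 6): VC(#3)=(0, 1, 0), own-thread bump on thr2 → (0, 1, 1)
merge at #2 (invoked 3): VC(#1)=(1, 0, 0), VC(#3)=(0, 1, 0), own-thread bump on thr0 → (2, 1, 0)
merge at #5 (invoked 8): VC(#2)=(2, 1, 0), own-thread bump on thr0 → (3, 1, 0)
merge at #8 (invoked 14): VC(#3)=(0, 1, 0), VC(#5)=(3, 1, 0), own-thread bump on thr1 → (3, 2, 0)
merge at #6 (invoked 11): VC(#5)=(3, 1, 0), own-thread bump on thr0 → (4, 1, 0)
merge at #7 (invoked 12): VC(#4)=(0, 1, 1), VC(#5)=(3, 1, 0), own-thread bump on thr2 → (3, 1, 2)
merge at #11 (invoked 20): VC(#8)=(3, 2, 0), own-thread bump on thr1 → (3, 3, 0)
merge at #9 (invoked 15): VC(#5)=(3, 1, 0), VC(#7)=(3, 1, 2), own-thread bump on thr2 → (3, 1, 3)
merge at #12 (invoked 22): VC(#11)=(3, 3, 0), own-thread bump on thr1 → (3, 4, 0)
merge at #10 (invoked 17): VC(#5)=(3, 1, 0), VC(#9)=(3, 1, 3), own-thread bump on thr2 → (3, 1, 4)
target: VC(#12) = (3, 4, 0)

(3, 4, 0)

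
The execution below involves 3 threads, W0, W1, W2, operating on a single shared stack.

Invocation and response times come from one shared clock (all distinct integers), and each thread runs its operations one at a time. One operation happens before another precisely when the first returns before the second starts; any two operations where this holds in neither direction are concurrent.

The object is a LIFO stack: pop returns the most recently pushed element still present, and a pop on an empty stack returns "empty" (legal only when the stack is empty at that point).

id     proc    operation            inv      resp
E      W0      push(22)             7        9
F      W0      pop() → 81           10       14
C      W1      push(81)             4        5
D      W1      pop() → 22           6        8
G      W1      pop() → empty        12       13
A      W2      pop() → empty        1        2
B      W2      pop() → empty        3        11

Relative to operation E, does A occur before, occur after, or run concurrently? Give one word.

A spans [1,2], E spans [7,9]
resp(A)=2 < inv(E)=7

before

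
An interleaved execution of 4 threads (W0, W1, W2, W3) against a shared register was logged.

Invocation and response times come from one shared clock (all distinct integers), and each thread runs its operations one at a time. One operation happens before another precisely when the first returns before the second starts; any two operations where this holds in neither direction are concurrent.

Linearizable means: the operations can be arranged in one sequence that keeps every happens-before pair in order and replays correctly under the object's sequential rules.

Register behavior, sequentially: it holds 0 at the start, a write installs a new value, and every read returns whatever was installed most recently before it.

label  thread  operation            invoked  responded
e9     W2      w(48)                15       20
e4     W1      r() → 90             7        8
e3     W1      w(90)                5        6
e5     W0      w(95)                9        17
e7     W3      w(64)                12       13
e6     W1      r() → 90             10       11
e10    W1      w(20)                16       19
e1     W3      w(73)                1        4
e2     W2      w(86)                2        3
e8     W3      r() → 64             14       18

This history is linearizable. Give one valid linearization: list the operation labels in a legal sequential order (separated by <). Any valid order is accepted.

e1 < e2 < e3 < e4 < e6 < e5 < e7 < e8 < e9 < e10

1. e1 w(73), leaving value 73
2. e2 w(86), leaving value 86
3. e3 w(90), leaving value 90
4. e4 r() → 90, leaving value 90
5. e6 r() → 90, leaving value 90
6. e5 w(95), leaving value 95
7. e7 w(64), leaving value 64
8. e8 r() → 64, leaving value 64
9. e9 w(48), leaving value 48
10. e10 w(20), leaving value 20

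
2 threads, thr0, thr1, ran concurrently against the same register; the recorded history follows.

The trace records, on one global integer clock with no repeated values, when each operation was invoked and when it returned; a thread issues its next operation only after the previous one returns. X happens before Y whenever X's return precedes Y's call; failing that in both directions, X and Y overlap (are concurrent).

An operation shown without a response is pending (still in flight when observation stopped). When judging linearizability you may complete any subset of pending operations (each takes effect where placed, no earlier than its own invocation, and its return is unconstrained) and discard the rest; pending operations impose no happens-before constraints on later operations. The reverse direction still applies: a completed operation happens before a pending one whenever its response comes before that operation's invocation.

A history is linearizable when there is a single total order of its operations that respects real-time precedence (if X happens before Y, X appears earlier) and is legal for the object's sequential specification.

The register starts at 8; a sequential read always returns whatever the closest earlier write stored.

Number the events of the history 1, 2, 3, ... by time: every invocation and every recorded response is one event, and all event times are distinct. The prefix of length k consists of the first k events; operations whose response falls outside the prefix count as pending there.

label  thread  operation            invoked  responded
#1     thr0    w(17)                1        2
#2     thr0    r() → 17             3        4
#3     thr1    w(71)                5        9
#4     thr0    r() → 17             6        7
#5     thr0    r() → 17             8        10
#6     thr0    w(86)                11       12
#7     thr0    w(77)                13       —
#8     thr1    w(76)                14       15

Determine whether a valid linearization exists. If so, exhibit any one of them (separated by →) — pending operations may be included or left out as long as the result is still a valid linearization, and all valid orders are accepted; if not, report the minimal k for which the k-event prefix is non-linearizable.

step 1: #1 w(17) — value 17
step 2: #2 r() → 17 — value 17
step 3: #4 r() → 17 — value 17
step 4: #5 r() → 17 — value 17
step 5: #3 w(71) — value 71
step 6: #6 w(86) — value 86
step 7: #7 w(77) (pending, included) — value 77
step 8: #8 w(76) — value 76

linearizable — witness: #1 → #2 → #4 → #5 → #3 → #6 → #7 → #8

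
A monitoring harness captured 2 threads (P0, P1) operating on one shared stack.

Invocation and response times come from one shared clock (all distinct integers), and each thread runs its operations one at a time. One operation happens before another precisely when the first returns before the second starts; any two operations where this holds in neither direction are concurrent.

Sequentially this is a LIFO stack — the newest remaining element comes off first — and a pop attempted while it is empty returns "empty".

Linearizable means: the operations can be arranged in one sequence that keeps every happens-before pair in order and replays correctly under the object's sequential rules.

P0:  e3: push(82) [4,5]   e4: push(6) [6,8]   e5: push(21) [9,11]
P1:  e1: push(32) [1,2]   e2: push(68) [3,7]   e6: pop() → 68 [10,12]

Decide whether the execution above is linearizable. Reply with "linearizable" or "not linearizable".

a witness: e1, e3, e4, e2, e6, e5
1. e1 push(32), leaving stack <32>
2. e3 push(82), leaving stack <32,82>
3. e4 push(6), leaving stack <32,82,6>
4. e2 push(68), leaving stack <32,82,6,68>
5. e6 pop() → 68, leaving stack <32,82,6>
6. e5 push(21), leaving stack <32,82,6,21>

linearizable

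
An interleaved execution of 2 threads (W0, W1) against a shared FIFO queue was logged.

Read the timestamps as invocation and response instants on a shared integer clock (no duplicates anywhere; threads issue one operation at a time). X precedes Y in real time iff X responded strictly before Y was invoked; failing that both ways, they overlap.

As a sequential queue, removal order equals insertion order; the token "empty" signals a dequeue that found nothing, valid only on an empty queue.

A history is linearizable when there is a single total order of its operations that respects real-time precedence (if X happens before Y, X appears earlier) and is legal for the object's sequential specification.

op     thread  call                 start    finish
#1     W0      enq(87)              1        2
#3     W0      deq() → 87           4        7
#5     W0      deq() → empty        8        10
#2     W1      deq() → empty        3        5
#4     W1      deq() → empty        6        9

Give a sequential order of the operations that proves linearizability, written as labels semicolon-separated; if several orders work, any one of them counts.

after step 1 (#1 enq(87)): queue <87>
after step 2 (#3 deq() → 87): queue <>
after step 3 (#2 deq() → empty): queue <>
after step 4 (#4 deq() → empty): queue <>
after step 5 (#5 deq() → empty): queue <>

#1; #3; #2; #4; #5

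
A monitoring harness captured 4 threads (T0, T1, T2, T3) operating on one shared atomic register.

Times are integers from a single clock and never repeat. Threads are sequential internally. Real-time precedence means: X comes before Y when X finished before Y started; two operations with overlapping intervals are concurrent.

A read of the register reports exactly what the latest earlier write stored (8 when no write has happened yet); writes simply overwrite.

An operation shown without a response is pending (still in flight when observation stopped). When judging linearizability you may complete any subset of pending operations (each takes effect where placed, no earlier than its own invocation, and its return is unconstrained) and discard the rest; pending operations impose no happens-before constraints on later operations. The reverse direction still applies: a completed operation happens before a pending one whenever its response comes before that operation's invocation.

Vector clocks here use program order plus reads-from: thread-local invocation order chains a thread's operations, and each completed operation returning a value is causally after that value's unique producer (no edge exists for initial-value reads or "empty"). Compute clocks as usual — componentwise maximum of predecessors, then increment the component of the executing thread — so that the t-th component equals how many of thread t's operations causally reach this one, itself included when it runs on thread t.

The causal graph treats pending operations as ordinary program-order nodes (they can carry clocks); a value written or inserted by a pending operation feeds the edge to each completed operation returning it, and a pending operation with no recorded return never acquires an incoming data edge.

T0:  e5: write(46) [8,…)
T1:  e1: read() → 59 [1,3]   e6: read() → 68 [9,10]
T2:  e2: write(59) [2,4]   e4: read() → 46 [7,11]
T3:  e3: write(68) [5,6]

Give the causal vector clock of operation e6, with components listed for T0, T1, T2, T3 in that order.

root op e3, invoked 5: fresh clock plus T3's own tick → (0, 0, 0, 1)
root op e2, invoked 2: fresh clock plus T2's own tick → (0, 0, 1, 0)
root op e5, invoked 8: fresh clock plus T0's own tick → (1, 0, 0, 0)
e1, invoked 1, takes VC(e2)=(0, 0, 1, 0) under max, adds 1 for T1 → (0, 1, 1, 0)
e4, invoked 7, takes VC(e2)=(0, 0, 1, 0), VC(e5)=(1, 0, 0, 0) under max, adds 1 for T2 → (1, 0, 2, 0)
e6, invoked 9, takes VC(e1)=(0, 1, 1, 0), VC(e3)=(0, 0, 0, 1) under max, adds 1 for T1 → (0, 2, 1, 1)
target: VC(e6) = (0, 2, 1, 1)

(0, 2, 1, 1)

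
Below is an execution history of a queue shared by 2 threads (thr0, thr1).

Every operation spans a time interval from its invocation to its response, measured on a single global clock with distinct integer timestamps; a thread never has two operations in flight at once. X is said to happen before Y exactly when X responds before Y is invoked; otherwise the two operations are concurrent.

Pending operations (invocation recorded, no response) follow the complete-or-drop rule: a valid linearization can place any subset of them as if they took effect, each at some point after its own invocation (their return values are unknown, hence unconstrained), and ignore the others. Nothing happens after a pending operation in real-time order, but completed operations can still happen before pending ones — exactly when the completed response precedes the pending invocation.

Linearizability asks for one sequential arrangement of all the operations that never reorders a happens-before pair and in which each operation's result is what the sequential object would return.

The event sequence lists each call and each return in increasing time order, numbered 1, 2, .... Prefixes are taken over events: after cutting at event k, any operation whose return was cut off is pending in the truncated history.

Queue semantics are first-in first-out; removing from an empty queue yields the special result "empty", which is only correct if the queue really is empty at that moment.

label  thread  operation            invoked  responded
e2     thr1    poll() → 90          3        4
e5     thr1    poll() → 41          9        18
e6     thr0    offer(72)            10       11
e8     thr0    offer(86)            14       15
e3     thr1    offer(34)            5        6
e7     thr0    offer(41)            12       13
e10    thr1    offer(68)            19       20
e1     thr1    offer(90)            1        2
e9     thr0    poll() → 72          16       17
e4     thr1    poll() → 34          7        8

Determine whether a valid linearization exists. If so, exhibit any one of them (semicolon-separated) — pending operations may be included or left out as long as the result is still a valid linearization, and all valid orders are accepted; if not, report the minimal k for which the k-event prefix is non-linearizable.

after step 1 (e1 offer(90)): queue <90>
after step 2 (e2 poll() → 90): queue <>
after step 3 (e3 offer(34)): queue <34>
after step 4 (e4 poll() → 34): queue <>
after step 5 (e6 offer(72)): queue <72>
after step 6 (e7 offer(41)): queue <72,41>
after step 7 (e8 offer(86)): queue <72,41,86>
after step 8 (e9 poll() → 72): queue <41,86>
after step 9 (e5 poll() → 41): queue <86>
after step 10 (e10 offer(68)): queue <86,68>

linearizable — witness: e1; e2; e3; e4; e6; e7; e8; e9; e5; e10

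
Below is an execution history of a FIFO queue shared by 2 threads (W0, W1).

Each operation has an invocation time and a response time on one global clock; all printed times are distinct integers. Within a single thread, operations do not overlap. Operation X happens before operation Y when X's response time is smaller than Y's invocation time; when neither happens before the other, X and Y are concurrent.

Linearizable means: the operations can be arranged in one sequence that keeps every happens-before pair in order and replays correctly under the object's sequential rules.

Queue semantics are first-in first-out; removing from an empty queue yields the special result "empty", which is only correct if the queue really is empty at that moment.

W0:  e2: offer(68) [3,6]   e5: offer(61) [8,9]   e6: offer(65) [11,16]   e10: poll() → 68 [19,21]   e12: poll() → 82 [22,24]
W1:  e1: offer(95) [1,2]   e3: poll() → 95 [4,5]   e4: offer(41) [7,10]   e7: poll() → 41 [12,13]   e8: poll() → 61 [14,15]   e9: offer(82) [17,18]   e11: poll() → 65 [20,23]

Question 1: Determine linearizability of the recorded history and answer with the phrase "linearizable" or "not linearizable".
events 1..12 are fine; event 13 — the response of e7 at time 13 — makes the prefix non-linearizable
every one of the 4 real-time-consistent orders over 6 completed FIFO queue ops fails the sequential spec
no escape via the 1 pending operation (e6): every completion choice fails
take e1, e2, e3, e4, e5, e7 (pending dropped): step 6 already fails, because e7 poll() → 41 cannot occur there
take e1, e2, e3, e5, e4, e7 (pending dropped): step 6 already fails, because e7 poll() → 41 cannot occur there

not linearizable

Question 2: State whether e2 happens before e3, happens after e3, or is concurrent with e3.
e2 spans [3,6], e3 spans [4,5]
the intervals overlap in both directions

concurrent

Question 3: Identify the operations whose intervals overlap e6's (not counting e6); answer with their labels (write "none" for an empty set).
e6 runs from 11 to 16; window-overlapping ops are concurrent
e1 [1,2]: before
e2 [3,6]: before
e3 [4,5]: before
e4 [7,10]: before
e5 [8,9]: before
e7 [12,13]: concurrent
e8 [14,15]: concurrent
e9 [17,18]: after
e10 [19,21]: after
e11 [20,23]: after
e12 [22,24]: after

e7, e8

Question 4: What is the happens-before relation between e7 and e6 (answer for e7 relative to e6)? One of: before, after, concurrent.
e7 spans [12,13], e6 spans [11,16]
the intervals overlap in both directions

concurrent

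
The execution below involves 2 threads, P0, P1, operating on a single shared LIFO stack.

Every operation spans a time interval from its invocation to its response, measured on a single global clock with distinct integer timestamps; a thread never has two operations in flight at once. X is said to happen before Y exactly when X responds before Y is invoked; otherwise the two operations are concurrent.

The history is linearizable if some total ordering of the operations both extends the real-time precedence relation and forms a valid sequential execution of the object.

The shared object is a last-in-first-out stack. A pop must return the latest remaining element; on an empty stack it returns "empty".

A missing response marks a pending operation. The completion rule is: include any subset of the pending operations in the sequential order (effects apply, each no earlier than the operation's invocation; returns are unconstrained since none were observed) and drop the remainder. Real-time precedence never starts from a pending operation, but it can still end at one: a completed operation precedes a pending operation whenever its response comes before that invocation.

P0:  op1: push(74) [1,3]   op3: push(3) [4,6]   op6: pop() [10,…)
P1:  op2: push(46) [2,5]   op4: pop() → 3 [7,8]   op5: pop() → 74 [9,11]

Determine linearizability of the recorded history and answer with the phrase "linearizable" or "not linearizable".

a witness: op1, op2, op3, op4, op6, op5
after step 1 (op1 push(74)): stack <74>
after step 2 (op2 push(46)): stack <74,46>
after step 3 (op3 push(3)): stack <74,46,3>
after step 4 (op4 pop() → 3): stack <74,46>
after step 5 (op6 pop() (pending, included)): stack <74>
after step 6 (op5 pop() → 74): stack <>

linearizable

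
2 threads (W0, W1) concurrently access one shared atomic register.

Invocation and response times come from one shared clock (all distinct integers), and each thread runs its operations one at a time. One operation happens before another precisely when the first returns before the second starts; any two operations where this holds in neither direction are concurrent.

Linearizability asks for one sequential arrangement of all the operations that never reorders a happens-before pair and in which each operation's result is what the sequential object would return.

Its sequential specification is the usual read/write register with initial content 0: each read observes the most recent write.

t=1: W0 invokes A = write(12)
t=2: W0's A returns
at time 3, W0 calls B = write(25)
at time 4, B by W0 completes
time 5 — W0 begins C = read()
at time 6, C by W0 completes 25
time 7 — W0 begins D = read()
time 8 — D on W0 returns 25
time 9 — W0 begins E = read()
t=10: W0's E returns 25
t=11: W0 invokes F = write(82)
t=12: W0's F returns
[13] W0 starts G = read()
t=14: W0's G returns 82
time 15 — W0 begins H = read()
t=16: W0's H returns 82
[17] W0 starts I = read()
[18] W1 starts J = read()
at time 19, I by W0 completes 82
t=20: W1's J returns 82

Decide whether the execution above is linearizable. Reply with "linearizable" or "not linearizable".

one valid linearization: A, B, C, D, E, F, G, H, I, J
step 1: A write(12) — value 12
step 2: B write(25) — value 25
step 3: C read() → 25 — value 25
step 4: D read() → 25 — value 25
step 5: E read() → 25 — value 25
step 6: F write(82) — value 82
step 7: G read() → 82 — value 82
step 8: H read() → 82 — value 82
step 9: I read() → 82 — value 82
step 10: J read() → 82 — value 82

linearizable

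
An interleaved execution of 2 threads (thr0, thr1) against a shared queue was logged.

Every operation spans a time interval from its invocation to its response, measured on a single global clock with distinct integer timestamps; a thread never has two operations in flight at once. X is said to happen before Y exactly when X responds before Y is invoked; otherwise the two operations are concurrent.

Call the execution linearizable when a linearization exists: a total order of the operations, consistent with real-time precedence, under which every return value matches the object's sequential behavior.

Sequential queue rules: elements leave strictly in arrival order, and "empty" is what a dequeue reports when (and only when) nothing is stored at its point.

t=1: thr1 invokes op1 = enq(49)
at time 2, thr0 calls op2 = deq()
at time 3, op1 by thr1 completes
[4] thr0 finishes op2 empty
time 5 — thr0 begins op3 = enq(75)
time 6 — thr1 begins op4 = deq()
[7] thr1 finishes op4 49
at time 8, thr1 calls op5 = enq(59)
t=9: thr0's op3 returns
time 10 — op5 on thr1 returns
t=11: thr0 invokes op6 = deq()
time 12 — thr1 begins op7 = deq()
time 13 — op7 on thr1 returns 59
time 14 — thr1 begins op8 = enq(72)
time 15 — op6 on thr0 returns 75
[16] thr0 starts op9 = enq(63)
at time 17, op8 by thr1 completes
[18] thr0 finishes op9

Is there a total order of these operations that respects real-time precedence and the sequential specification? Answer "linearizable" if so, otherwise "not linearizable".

a witness: op2, op1, op3, op4, op5, op6, op7, op8, op9
step 1: op2 deq() → empty — queue <>
step 2: op1 enq(49) — queue <49>
step 3: op3 enq(75) — queue <49,75>
step 4: op4 deq() → 49 — queue <75>
step 5: op5 enq(59) — queue <75,59>
step 6: op6 deq() → 75 — queue <59>
step 7: op7 deq() → 59 — queue <>
step 8: op8 enq(72) — queue <72>
step 9: op9 enq(63) — queue <72,63>

linearizable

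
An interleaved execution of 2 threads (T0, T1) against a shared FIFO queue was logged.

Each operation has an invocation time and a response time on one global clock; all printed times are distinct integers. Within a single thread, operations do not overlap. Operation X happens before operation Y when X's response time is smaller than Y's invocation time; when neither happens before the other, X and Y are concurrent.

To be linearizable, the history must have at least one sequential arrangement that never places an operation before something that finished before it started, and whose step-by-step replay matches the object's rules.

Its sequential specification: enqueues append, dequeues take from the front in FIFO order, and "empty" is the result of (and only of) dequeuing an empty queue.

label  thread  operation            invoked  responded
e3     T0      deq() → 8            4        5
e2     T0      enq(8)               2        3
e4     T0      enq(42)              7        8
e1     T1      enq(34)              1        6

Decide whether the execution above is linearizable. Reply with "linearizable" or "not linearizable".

one valid linearization: e2, e1, e3, e4
after step 1 (e2 enq(8)): queue <8>
after step 2 (e1 enq(34)): queue <8,34>
after step 3 (e3 deq() → 8): queue <34>
after step 4 (e4 enq(42)): queue <34,42>

linearizable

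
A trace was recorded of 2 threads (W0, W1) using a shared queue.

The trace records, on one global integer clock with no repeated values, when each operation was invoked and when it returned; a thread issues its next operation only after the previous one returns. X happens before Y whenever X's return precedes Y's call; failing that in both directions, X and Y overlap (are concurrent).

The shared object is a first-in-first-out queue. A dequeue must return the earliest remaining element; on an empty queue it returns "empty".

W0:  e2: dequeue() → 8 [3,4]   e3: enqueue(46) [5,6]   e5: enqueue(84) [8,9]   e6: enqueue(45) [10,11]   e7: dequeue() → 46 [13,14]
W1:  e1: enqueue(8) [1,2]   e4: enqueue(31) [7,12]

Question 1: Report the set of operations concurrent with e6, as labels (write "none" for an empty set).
e4

concurrent with e6 ([10,11]): every op whose interval crosses 10..11
e1 [1,2]: before
e2 [3,4]: before
e3 [5,6]: before
e4 [7,12]: concurrent
e5 [8,9]: before
e7 [13,14]: after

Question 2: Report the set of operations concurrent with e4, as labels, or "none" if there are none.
e5, e6

e4 spans [7,12]: anything still running between times 7 and 12 counts as concurrent
e1 [1,2]: before
e2 [3,4]: before
e3 [5,6]: before
e5 [8,9]: concurrent
e6 [10,11]: concurrent
e7 [13,14]: after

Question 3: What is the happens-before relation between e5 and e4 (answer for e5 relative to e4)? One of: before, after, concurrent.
concurrent

e5 spans [8,9], e4 spans [7,12]
the intervals overlap in both directions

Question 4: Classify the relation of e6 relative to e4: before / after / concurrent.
concurrent

e6 spans [10,11], e4 spans [7,12]
the intervals overlap in both directions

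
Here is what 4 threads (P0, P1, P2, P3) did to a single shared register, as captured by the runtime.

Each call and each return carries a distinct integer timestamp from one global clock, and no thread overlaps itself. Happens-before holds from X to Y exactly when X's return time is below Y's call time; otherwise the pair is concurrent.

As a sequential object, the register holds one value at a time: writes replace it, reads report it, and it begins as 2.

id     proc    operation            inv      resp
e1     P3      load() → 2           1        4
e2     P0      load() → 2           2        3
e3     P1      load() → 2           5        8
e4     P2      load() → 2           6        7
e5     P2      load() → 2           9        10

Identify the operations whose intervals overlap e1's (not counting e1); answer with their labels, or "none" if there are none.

e1 spans [1,4]; an op avoiding the whole window 1..4 is ordered, any other is concurrent
e2 [2,3]: concurrent
e3 [5,8]: after
e4 [6,7]: after
e5 [9,10]: after

e2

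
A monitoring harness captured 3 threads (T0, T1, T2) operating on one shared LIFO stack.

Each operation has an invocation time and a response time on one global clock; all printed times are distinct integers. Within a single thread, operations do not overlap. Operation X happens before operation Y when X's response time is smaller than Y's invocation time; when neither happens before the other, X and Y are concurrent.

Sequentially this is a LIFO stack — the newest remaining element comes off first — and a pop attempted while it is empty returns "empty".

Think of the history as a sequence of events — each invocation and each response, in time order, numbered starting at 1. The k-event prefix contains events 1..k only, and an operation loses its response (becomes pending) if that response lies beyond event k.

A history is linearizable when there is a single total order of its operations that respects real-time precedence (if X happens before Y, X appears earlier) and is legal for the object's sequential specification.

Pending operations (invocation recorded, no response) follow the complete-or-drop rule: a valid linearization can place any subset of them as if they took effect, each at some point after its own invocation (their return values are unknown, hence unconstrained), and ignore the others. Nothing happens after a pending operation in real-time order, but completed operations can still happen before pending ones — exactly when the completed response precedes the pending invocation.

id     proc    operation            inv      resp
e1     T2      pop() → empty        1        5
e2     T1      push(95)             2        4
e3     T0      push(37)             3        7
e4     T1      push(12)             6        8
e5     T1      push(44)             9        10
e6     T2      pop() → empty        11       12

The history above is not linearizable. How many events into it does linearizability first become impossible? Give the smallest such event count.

events 1..11 are still linearizable — one witness is e1, e2, e3, e4, e5:
after step 1 (e1 pop() → empty): stack <>
after step 2 (e2 push(95)): stack <95>
after step 3 (e3 push(37)): stack <95,37>
after step 4 (e4 push(12)): stack <95,37,12>
after step 5 (e5 push(44)): stack <95,37,12,44>
adding event 12 (e6 responds at 12) leaves no legal real-time order
one such order, e1, e2, e3, e4, e5, e6, breaks at step 6 where e6 pop() → empty is illegal
one such order, e1, e2, e4, e3, e5, e6, breaks at step 6 where e6 pop() → empty is illegal

12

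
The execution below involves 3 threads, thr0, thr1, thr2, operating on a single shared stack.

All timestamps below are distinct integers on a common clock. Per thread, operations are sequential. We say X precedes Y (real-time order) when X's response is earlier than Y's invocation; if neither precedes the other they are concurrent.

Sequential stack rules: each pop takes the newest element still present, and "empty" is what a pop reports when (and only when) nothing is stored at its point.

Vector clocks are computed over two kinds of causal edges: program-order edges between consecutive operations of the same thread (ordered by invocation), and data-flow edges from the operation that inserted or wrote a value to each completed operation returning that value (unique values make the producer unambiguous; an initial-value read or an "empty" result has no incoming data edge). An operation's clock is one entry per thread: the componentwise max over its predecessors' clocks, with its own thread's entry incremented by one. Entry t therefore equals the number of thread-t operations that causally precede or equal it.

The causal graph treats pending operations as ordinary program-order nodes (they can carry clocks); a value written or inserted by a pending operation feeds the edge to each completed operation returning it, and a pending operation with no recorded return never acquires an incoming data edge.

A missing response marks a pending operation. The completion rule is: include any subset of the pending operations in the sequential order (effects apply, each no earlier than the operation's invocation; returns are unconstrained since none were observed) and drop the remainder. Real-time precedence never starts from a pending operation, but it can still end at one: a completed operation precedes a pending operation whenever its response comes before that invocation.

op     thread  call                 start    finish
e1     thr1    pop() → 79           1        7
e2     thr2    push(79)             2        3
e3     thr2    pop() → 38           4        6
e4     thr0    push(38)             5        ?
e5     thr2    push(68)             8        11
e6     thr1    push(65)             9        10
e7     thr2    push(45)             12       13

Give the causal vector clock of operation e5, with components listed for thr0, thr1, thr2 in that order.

invoked at 2, e2 has no predecessors; its own thr2 bump gives (0, 0, 1)
invoked at 5, e4 has no predecessors; its own thr0 bump gives (1, 0, 0)
e1 (invocation 1): componentwise max over VC(e2)=(0, 0, 1), +1 at thr1, giving (0, 1, 1)
e6 (invocation 9): componentwise max over VC(e1)=(0, 1, 1), +1 at thr1, giving (0, 2, 1)
e3 (invocation 4): componentwise max over VC(e2)=(0, 0, 1), VC(e4)=(1, 0, 0), +1 at thr2, giving (1, 0, 2)
e5 (invocation 8): componentwise max over VC(e3)=(1, 0, 2), +1 at thr2, giving (1, 0, 3)
e7 (invocation 12): componentwise max over VC(e5)=(1, 0, 3), +1 at thr2, giving (1, 0, 4)
target: VC(e5) = (1, 0, 3)

(1, 0, 3)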